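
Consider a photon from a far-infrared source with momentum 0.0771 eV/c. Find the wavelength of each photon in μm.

16.1 μm

Use h = 6.62607015e-34 J·s, c = 2.99792458e8 m/s, 1 eV = 1.602176634e-19 J.
Convert to SI: p = 0.0771 eV/c = 4.1204e-29 kg·m/s.
For a photon λ = h/p, so λ = 1.608e-5 m.
Converting to μm: λ = 16.08 μm ≈ 16.1 μm.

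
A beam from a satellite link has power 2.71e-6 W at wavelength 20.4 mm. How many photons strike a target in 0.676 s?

1.88e17 photons

Total energy: E_total = P·t = 2.71e-6 × 0.676 = 1.832e-6 J.
Per-photon energy: E = 9.737e-24 J.
N = E_total / E_photon = 1.88e17.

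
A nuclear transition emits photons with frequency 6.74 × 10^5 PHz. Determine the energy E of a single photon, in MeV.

Take h = 6.62607015 × 10^-34 J·s, 1 eV = 1.602176634 × 10^-19 J.
Convert to SI: f = 6.74 × 10^5 PHz = 6.74 × 10^20 Hz.
For a photon E = hf, so E = 4.466 × 10^-13 J.
Converting to MeV: E = 2.787 MeV ≈ 2.79 MeV.

2.79 MeV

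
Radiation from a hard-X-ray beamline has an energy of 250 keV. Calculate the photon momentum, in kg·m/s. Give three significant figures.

(c = 2.99792458 × 10^8 m/s, 1 eV = 1.602176634 × 10^-19 J.)
In SI units: E = 250 keV = 4.0054 × 10^-14 J.
The photon relation is p = E/c, giving p = 1.336 × 10^-22 kg·m/s.
So p ≈ 1.34 × 10^-22 kg·m/s.

1.34 × 10^-22 kg·m/s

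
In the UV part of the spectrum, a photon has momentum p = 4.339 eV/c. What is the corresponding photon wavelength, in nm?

286 nm

Take h = 6.62607015e-34 J·s, c = 2.99792458e8 m/s, 1 eV = 1.602176634e-19 J.
First convert: p = 4.339 eV/c = 2.3189e-27 kg·m/s.
For a photon λ = h/p, so λ = 2.857e-7 m.
Converting to nm: λ = 285.7 nm ≈ 286 nm.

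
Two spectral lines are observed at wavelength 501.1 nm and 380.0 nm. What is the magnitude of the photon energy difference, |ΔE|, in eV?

Using E = hc/λ: E₁ = 3.9642 × 10^-19 J, E₂ = 5.2275 × 10^-19 J.
|ΔE| = |3.9642 × 10^-19 − 5.2275 × 10^-19| = 1.26 × 10^-19 J = 0.789 eV.

0.789 eV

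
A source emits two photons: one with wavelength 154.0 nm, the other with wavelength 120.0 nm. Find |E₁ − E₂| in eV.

Using E = hc/λ: E₁ = 1.2899e-18 J, E₂ = 1.6554e-18 J.
|ΔE| = |1.2899e-18 − 1.6554e-18| = 3.65e-19 J = 2.28 eV.

2.28 eV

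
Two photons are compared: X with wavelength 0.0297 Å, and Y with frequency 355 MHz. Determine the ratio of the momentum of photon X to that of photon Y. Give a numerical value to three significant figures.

2.84e11

p_X = 2.231e-22 kg·m/s (from wavelength = 0.0297 Å, via p = h/λ).
p_Y = 7.846e-34 kg·m/s (from frequency = 355 MHz, via p = hf/c).
Ratio = 2.231e-22 / 7.846e-34 = 2.84e11.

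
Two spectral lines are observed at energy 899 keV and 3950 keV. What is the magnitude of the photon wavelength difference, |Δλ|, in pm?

Using λ = hc/E: λ₁ = 1.379 × 10^-12 m, λ₂ = 3.139 × 10^-13 m.
|Δλ| = |1.379 × 10^-12 − 3.139 × 10^-13| = 1.07 × 10^-12 m = 1.07 pm.

1.07 pm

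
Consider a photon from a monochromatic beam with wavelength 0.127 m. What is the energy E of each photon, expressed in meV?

9.76e-3 meV

(h = 6.62607015e-34 J·s, c = 2.99792458e8 m/s, 1 eV = 1.602176634e-19 J.)
For a photon E = hc/λ, so E = 1.564e-24 J.
Converting to meV: E = 0.009763 meV ≈ 9.76e-3 meV.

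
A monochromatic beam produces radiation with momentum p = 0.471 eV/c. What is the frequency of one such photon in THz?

114 THz

Take h = 6.62607015e-34 J·s, c = 2.99792458e8 m/s, 1 eV = 1.602176634e-19 J.
First convert: p = 0.471 eV/c = 2.5172e-28 kg·m/s.
The photon relation is f = pc/h, giving f = 1.139e14 Hz.
Converting to THz: f = 113.9 THz ≈ 114 THz.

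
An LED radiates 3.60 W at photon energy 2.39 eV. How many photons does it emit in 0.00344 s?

Total energy: E_total = P·t = 3.60 × 0.00344 = 0.01238 J.
Per-photon energy: E = 3.829e-19 J.
N = E_total / E_photon = 3.23e16.

3.23e16 photons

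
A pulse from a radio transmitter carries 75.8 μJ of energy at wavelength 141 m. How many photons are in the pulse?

Per-photon energy: E = 1.409e-27 J (from wavelength = 141 m).
N = E_total / E_photon = 7.58e-5 J / 1.409e-27 J = 5.38e22.

5.38e22 photons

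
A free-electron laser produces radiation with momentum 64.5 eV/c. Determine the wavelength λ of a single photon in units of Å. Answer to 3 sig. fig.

192 Å

In SI units: p = 64.5 eV/c = 3.4471 × 10^-26 kg·m/s.
Since λ = h/p for a photon, λ = 1.922 × 10^-8 m.
Converting to Å: λ = 192.2 Å ≈ 192 Å.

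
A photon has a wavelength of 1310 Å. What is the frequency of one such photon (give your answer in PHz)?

2.29 PHz

Take c = 2.99792458e8 m/s.
Convert to SI: λ = 1310 Å = 1.31e-7 m.
Since f = c/λ for a photon, f = 2.288e15 Hz.
Converting to PHz: f = 2.288 PHz ≈ 2.29 PHz.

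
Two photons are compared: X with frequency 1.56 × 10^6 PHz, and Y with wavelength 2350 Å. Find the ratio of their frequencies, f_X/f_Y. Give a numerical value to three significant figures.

1.22 × 10^6

f_X = 1.560 × 10^21 Hz (from frequency = 1.56 × 10^6 PHz, via f given directly).
f_Y = 1.276 × 10^15 Hz (from wavelength = 2350 Å, via f = c/λ).
Ratio = 1.560 × 10^21 / 1.276 × 10^15 = 1.22 × 10^6.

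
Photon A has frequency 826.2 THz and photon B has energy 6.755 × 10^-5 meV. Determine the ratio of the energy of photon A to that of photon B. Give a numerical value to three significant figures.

E_A = 5.474 × 10^-19 J (from frequency = 826.2 THz, via E = hf).
E_B = 1.082 × 10^-26 J (from energy = 6.755 × 10^-5 meV, via E given directly).
Ratio = 5.474 × 10^-19 / 1.082 × 10^-26 = 5.06 × 10^7.

5.06 × 10^7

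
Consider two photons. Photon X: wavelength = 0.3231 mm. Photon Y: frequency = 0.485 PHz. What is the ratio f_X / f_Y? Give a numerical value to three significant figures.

f_X = 9.279·10^11 Hz (from wavelength = 0.3231 mm, via f = c/λ).
f_Y = 4.850·10^14 Hz (from frequency = 0.485 PHz, via f given directly).
Ratio = 9.279·10^11 / 4.850·10^14 = 1.91·10^-3.

1.91·10^-3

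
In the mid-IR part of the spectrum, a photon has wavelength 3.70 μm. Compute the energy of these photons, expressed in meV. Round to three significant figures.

Take h = 6.62607015 × 10^-34 J·s, c = 2.99792458 × 10^8 m/s, 1 eV = 1.602176634 × 10^-19 J.
First convert: λ = 3.70 μm = 3.70 × 10^-6 m.
Since E = hc/λ for a photon, E = 5.369 × 10^-20 J.
Converting to meV: E = 335.1 meV ≈ 335 meV.

335 meV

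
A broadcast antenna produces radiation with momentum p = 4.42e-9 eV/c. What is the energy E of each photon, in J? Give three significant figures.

(c = 2.99792458e8 m/s, 1 eV = 1.602176634e-19 J.)
In SI units: p = 4.42e-9 eV/c = 2.3622e-36 kg·m/s.
Since E = pc for a photon, E = 7.082e-28 J.
So E ≈ 7.08e-28 J.

7.08e-28 J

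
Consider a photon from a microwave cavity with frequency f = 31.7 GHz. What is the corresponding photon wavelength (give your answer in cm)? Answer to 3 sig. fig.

0.946 cm

(c = 2.99792458·10^8 m/s.)
First convert: f = 31.7 GHz = 3.17·10^10 Hz.
The photon relation is λ = c/f, giving λ = 0.009457 m.
Converting to cm: λ = 0.9457 cm ≈ 0.946 cm.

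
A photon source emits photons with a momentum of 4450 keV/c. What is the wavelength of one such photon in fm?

Convert to SI: p = 4450 keV/c = 2.3782 × 10^-21 kg·m/s.
For a photon λ = h/p, so λ = 2.786 × 10^-13 m.
Converting to fm: λ = 278.6 fm ≈ 279 fm.

279 fm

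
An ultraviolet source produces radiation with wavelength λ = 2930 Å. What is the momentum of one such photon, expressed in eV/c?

(h = 6.62607015 × 10^-34 J·s, c = 2.99792458 × 10^8 m/s, 1 eV = 1.602176634 × 10^-19 J.)
Convert to SI: λ = 2930 Å = 2.93 × 10^-7 m.
Apply p = h/λ: p = 2.261 × 10^-27 kg·m/s.
Converting to eV/c: p = 4.232 eV/c ≈ 4.23 eV/c.

4.23 eV/c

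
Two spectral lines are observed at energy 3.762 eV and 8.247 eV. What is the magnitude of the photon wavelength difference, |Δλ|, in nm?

179 nm

Using λ = hc/E: λ₁ = 3.2957e-7 m, λ₂ = 1.5034e-7 m.
|Δλ| = |3.2957e-7 − 1.5034e-7| = 1.79e-7 m = 179 nm.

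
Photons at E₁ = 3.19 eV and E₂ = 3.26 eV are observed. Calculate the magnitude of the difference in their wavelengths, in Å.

83.5 Å

Using λ = hc/E: λ₁ = 3.887 × 10^-7 m, λ₂ = 3.803 × 10^-7 m.
|Δλ| = |3.887 × 10^-7 − 3.803 × 10^-7| = 8.35 × 10^-9 m = 83.5 Å.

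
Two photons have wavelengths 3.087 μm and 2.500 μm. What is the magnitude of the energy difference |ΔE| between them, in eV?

0.0943 eV

Using E = hc/λ: E₁ = 6.4349e-20 J, E₂ = 7.9458e-20 J.
|ΔE| = |6.4349e-20 − 7.9458e-20| = 1.51e-20 J = 0.0943 eV.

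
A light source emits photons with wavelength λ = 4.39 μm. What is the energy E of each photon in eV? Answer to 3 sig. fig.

0.282 eV

First convert: λ = 4.39 μm = 4.39·10^-6 m.
For a photon E = hc/λ, so E = 4.525·10^-20 J.
Converting to eV: E = 0.2824 eV ≈ 0.282 eV.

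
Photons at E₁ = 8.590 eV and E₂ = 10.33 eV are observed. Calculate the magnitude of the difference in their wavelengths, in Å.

243 Å

Using λ = hc/E: λ₁ = 1.4434 × 10^-7 m, λ₂ = 1.2002 × 10^-7 m.
|Δλ| = |1.4434 × 10^-7 − 1.2002 × 10^-7| = 2.43 × 10^-8 m = 243 Å.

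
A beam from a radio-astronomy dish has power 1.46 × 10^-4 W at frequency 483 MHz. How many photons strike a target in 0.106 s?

Total energy: E_total = P·t = 1.46 × 10^-4 × 0.106 = 1.548 × 10^-5 J.
Per-photon energy: E = 3.200 × 10^-25 J.
N = E_total / E_photon = 4.84 × 10^19.

4.84 × 10^19 photons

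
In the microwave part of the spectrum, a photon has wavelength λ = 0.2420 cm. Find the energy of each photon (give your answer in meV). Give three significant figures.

0.512 meV

Take h = 6.62607015·10^-34 J·s, c = 2.99792458·10^8 m/s, 1 eV = 1.602176634·10^-19 J.
In SI units: λ = 0.2420 cm = 0.002420 m.
For a photon E = hc/λ, so E = 8.208·10^-23 J.
Converting to meV: E = 0.5123 meV ≈ 0.512 meV.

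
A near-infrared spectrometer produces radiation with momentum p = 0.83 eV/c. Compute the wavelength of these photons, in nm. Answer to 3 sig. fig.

1490 nm

First convert: p = 0.83 eV/c = 4.4358 × 10^-28 kg·m/s.
Since λ = h/p for a photon, λ = 1.494 × 10^-6 m.
Converting to nm: λ = 1494 nm ≈ 1490 nm.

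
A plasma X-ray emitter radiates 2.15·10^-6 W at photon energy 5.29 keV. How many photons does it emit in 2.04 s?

5.17·10^9 photons

Total energy: E_total = P·t = 2.15·10^-6 × 2.04 = 4.386·10^-6 J.
Per-photon energy: E = 8.476·10^-16 J.
N = E_total / E_photon = 5.17·10^9.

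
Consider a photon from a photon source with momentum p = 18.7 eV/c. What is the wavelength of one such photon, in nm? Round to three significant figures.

Use h = 6.62607015 × 10^-34 J·s, c = 2.99792458 × 10^8 m/s, 1 eV = 1.602176634 × 10^-19 J.
In SI units: p = 18.7 eV/c = 9.9938 × 10^-27 kg·m/s.
Apply λ = h/p: λ = 6.630 × 10^-8 m.
Converting to nm: λ = 66.30 nm ≈ 66.3 nm.

66.3 nm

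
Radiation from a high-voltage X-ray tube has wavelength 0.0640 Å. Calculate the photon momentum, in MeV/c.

First convert: λ = 0.0640 Å = 6.40e-12 m.
For a photon p = h/λ, so p = 1.035e-22 kg·m/s.
Converting to MeV/c: p = 0.1937 MeV/c ≈ 0.194 MeV/c.

0.194 MeV/c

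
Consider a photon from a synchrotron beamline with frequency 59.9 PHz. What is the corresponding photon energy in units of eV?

In SI units: f = 59.9 PHz = 5.99·10^16 Hz.
Apply E = hf: E = 3.969·10^-17 J.
Converting to eV: E = 247.7 eV ≈ 248 eV.

248 eV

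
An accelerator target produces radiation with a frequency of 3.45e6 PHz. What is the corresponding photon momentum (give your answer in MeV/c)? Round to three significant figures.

14.3 MeV/c

(h = 6.62607015e-34 J·s, c = 2.99792458e8 m/s, 1 eV = 1.602176634e-19 J.)
In SI units: f = 3.45e6 PHz = 3.45e21 Hz.
For a photon p = hf/c, so p = 7.625e-21 kg·m/s.
Converting to MeV/c: p = 14.27 MeV/c ≈ 14.3 MeV/c.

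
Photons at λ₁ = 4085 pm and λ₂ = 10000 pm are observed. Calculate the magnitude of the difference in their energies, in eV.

Using E = hc/λ: E₁ = 4.8628·10^-17 J, E₂ = 1.9864·10^-17 J.
|ΔE| = |4.8628·10^-17 − 1.9864·10^-17| = 2.88·10^-17 J = 180 eV.

180 eV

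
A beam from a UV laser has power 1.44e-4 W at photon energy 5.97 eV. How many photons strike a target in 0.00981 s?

1.48e12 photons

Total energy: E_total = P·t = 1.44e-4 × 0.00981 = 1.413e-6 J.
Per-photon energy: E = 9.565e-19 J.
N = E_total / E_photon = 1.48e12.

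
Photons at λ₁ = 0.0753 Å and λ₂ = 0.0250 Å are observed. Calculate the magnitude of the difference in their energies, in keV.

331 keV

Using E = hc/λ: E₁ = 2.638e-14 J, E₂ = 7.946e-14 J.
|ΔE| = |2.638e-14 − 7.946e-14| = 5.31e-14 J = 331 keV.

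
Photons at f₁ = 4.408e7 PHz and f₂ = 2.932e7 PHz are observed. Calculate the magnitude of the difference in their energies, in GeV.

0.0610 GeV

Using E = hf: E₁ = 2.9208e-11 J, E₂ = 1.9428e-11 J.
|ΔE| = |2.9208e-11 − 1.9428e-11| = 9.78e-12 J = 0.0610 GeV.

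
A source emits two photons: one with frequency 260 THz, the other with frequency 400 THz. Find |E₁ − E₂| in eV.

0.579 eV

Using E = hf: E₁ = 1.723e-19 J, E₂ = 2.650e-19 J.
|ΔE| = |1.723e-19 − 2.650e-19| = 9.28e-20 J = 0.579 eV.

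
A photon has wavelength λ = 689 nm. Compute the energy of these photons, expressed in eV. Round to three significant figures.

1.80 eV

Use h = 6.62607015 × 10^-34 J·s, c = 2.99792458 × 10^8 m/s, 1 eV = 1.602176634 × 10^-19 J.
In SI units: λ = 689 nm = 6.89 × 10^-7 m.
For a photon E = hc/λ, so E = 2.883 × 10^-19 J.
Converting to eV: E = 1.799 eV ≈ 1.80 eV.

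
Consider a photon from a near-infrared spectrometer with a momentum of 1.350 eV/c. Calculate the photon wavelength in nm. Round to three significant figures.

918 nm

Convert to SI: p = 1.350 eV/c = 7.2148 × 10^-28 kg·m/s.
Apply λ = h/p: λ = 9.184 × 10^-7 m.
Converting to nm: λ = 918.4 nm ≈ 918 nm.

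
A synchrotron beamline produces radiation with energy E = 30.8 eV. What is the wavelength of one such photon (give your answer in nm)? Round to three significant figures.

40.3 nm

Convert to SI: E = 30.8 eV = 4.9347e-18 J.
Since λ = hc/E for a photon, λ = 4.025e-8 m.
Converting to nm: λ = 40.25 nm ≈ 40.3 nm.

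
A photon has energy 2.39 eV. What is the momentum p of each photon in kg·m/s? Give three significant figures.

First convert: E = 2.39 eV = 3.8292e-19 J.
Apply p = E/c: p = 1.277e-27 kg·m/s.
So p ≈ 1.28e-27 kg·m/s.

1.28e-27 kg·m/s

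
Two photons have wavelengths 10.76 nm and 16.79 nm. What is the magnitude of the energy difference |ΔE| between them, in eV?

41.4 eV

Using E = hc/λ: E₁ = 1.8461e-17 J, E₂ = 1.1831e-17 J.
|ΔE| = |1.8461e-17 − 1.1831e-17| = 6.63e-18 J = 41.4 eV.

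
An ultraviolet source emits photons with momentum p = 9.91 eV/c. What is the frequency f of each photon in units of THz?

First convert: p = 9.91 eV/c = 5.2962 × 10^-27 kg·m/s.
Since f = pc/h for a photon, f = 2.396 × 10^15 Hz.
Converting to THz: f = 2396 THz ≈ 2400 THz.

2400 THz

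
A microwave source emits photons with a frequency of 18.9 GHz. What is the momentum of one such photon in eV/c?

First convert: f = 18.9 GHz = 1.89·10^10 Hz.
For a photon p = hf/c, so p = 4.177·10^-32 kg·m/s.
Converting to eV/c: p = 7.816·10^-5 eV/c ≈ 7.82·10^-5 eV/c.

7.82·10^-5 eV/c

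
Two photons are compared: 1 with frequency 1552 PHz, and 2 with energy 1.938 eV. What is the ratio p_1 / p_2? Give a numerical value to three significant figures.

3310

p_1 = 3.430 × 10^-24 kg·m/s (from frequency = 1552 PHz, via p = hf/c).
p_2 = 1.036 × 10^-27 kg·m/s (from energy = 1.938 eV, via p = E/c).
Ratio = 3.430 × 10^-24 / 1.036 × 10^-27 = 3310.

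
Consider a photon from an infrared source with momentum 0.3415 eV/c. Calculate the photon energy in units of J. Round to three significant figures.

5.47 × 10^-20 J

In SI units: p = 0.3415 eV/c = 1.8251 × 10^-28 kg·m/s.
Apply E = pc: E = 5.471 × 10^-20 J.
So E ≈ 5.47 × 10^-20 J.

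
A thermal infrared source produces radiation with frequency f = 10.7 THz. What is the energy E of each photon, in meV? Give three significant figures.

Take h = 6.62607015e-34 J·s, 1 eV = 1.602176634e-19 J.
Convert to SI: f = 10.7 THz = 1.07e13 Hz.
Apply E = hf: E = 7.090e-21 J.
Converting to meV: E = 44.25 meV ≈ 44.3 meV.

44.3 meV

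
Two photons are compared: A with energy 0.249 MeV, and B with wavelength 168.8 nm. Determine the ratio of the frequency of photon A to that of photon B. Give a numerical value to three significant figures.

f_A = 6.021·10^19 Hz (from energy = 0.249 MeV, via f = E/h).
f_B = 1.776·10^15 Hz (from wavelength = 168.8 nm, via f = c/λ).
Ratio = 6.021·10^19 / 1.776·10^15 = 3.39·10^4.

3.39·10^4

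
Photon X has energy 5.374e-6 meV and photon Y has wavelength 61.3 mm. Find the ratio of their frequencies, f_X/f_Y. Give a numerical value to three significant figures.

f_X = 1.299e6 Hz (from energy = 5.374e-6 meV, via f = E/h).
f_Y = 4.891e9 Hz (from wavelength = 61.3 mm, via f = c/λ).
Ratio = 1.299e6 / 4.891e9 = 2.66e-4.

2.66e-4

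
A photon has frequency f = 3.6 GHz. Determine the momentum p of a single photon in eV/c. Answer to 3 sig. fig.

1.49 × 10^-5 eV/c

(h = 6.62607015 × 10^-34 J·s, c = 2.99792458 × 10^8 m/s, 1 eV = 1.602176634 × 10^-19 J.)
Convert to SI: f = 3.6 GHz = 3.6 × 10^9 Hz.
For a photon p = hf/c, so p = 7.957 × 10^-33 kg·m/s.
Converting to eV/c: p = 1.489 × 10^-5 eV/c ≈ 1.49 × 10^-5 eV/c.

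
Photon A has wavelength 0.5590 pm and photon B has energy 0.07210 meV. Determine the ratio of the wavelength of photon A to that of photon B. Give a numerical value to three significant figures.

λ_A = 5.590·10^-13 m (from wavelength = 0.5590 pm, via λ given directly).
λ_B = 0.01720 m (from energy = 0.07210 meV, via λ = hc/E).
Ratio = 5.590·10^-13 / 0.01720 = 3.25·10^-11.

3.25·10^-11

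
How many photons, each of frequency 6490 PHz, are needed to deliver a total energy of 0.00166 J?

3.86e11 photons

Per-photon energy: E = 4.300e-15 J (from frequency = 6490 PHz).
N = E_total / E_photon = 0.00166 J / 4.300e-15 J = 3.86e11.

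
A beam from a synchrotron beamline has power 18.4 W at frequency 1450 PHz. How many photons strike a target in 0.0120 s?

Total energy: E_total = P·t = 18.4 × 0.0120 = 0.2208 J.
Per-photon energy: E = 9.608e-16 J.
N = E_total / E_photon = 2.30e14.

2.30e14 photons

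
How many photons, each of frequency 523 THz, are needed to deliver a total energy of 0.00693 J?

2.00e16 photons

Per-photon energy: E = 3.465e-19 J (from frequency = 523 THz).
N = E_total / E_photon = 0.00693 J / 3.465e-19 J = 2.00e16.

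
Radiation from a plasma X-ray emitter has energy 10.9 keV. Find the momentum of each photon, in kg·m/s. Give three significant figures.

5.83 × 10^-24 kg·m/s

Use c = 2.99792458 × 10^8 m/s, 1 eV = 1.602176634 × 10^-19 J.
Convert to SI: E = 10.9 keV = 1.7464 × 10^-15 J.
The photon relation is p = E/c, giving p = 5.825 × 10^-24 kg·m/s.
So p ≈ 5.83 × 10^-24 kg·m/s.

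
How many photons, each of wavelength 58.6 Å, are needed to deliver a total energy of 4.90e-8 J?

1.45e9 photons

Per-photon energy: E = 3.390e-17 J (from wavelength = 58.6 Å).
N = E_total / E_photon = 4.90e-8 J / 3.390e-17 J = 1.45e9.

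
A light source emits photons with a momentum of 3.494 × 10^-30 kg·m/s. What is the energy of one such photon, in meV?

Since E = pc for a photon, E = 1.047 × 10^-21 J.
Converting to meV: E = 6.538 meV ≈ 6.54 meV.

6.54 meV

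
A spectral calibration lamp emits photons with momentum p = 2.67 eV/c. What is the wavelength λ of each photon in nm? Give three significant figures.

464 nm

First convert: p = 2.67 eV/c = 1.4269 × 10^-27 kg·m/s.
Apply λ = h/p: λ = 4.644 × 10^-7 m.
Converting to nm: λ = 464.4 nm ≈ 464 nm.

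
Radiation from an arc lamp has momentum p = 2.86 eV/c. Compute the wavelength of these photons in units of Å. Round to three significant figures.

4340 Å

Convert to SI: p = 2.86 eV/c = 1.5285e-27 kg·m/s.
The photon relation is λ = h/p, giving λ = 4.335e-7 m.
Converting to Å: λ = 4335 Å ≈ 4340 Å.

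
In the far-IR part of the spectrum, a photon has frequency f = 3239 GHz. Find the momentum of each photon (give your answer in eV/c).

0.0134 eV/c

Use h = 6.62607015e-34 J·s, c = 2.99792458e8 m/s, 1 eV = 1.602176634e-19 J.
In SI units: f = 3239 GHz = 3.239e12 Hz.
Since p = hf/c for a photon, p = 7.159e-30 kg·m/s.
Converting to eV/c: p = 0.01340 eV/c ≈ 0.0134 eV/c.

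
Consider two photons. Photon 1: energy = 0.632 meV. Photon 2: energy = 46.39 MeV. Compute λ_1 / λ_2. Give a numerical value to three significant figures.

7.34e10

λ_1 = 0.001962 m (from energy = 0.632 meV, via λ = hc/E).
λ_2 = 2.673e-14 m (from energy = 46.39 MeV, via λ = hc/E).
Ratio = 0.001962 / 2.673e-14 = 7.34e10.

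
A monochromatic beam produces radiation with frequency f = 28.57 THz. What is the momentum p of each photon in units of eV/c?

0.118 eV/c

Take h = 6.62607015e-34 J·s, c = 2.99792458e8 m/s, 1 eV = 1.602176634e-19 J.
First convert: f = 28.57 THz = 2.857e13 Hz.
For a photon p = hf/c, so p = 6.315e-29 kg·m/s.
Converting to eV/c: p = 0.1182 eV/c ≈ 0.118 eV/c.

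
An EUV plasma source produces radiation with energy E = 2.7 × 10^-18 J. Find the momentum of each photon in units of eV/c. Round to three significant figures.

Since p = E/c for a photon, p = 9.006 × 10^-27 kg·m/s.
Converting to eV/c: p = 16.85 eV/c ≈ 16.9 eV/c.

16.9 eV/c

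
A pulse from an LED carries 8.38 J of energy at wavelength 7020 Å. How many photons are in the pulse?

2.96 × 10^19 photons

Per-photon energy: E = 2.830 × 10^-19 J (from wavelength = 7020 Å).
N = E_total / E_photon = 8.38 J / 2.830 × 10^-19 J = 2.96 × 10^19.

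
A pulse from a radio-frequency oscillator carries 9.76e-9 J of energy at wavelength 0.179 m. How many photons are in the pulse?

Per-photon energy: E = 1.110e-24 J (from wavelength = 0.179 m).
N = E_total / E_photon = 9.76e-9 J / 1.110e-24 J = 8.79e15.

8.79e15 photons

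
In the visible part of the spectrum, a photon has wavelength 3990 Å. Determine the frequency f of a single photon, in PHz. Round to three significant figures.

0.751 PHz

First convert: λ = 3990 Å = 3.99·10^-7 m.
The photon relation is f = c/λ, giving f = 7.514·10^14 Hz.
Converting to PHz: f = 0.7514 PHz ≈ 0.751 PHz.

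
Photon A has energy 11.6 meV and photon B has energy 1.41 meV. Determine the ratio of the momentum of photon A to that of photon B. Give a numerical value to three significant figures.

8.23

p_A = 6.199 × 10^-30 kg·m/s (from energy = 11.6 meV, via p = E/c).
p_B = 7.535 × 10^-31 kg·m/s (from energy = 1.41 meV, via p = E/c).
Ratio = 6.199 × 10^-30 / 7.535 × 10^-31 = 8.23.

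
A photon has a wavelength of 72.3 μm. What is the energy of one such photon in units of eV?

Take h = 6.62607015·10^-34 J·s, c = 2.99792458·10^8 m/s, 1 eV = 1.602176634·10^-19 J.
First convert: λ = 72.3 μm = 7.23·10^-5 m.
For a photon E = hc/λ, so E = 2.748·10^-21 J.
Converting to eV: E = 0.01715 eV ≈ 0.0171 eV.

0.0171 eV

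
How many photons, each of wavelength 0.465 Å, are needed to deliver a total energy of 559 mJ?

1.31 × 10^14 photons

Per-photon energy: E = 4.272 × 10^-15 J (from wavelength = 0.465 Å).
N = E_total / E_photon = 0.559 J / 4.272 × 10^-15 J = 1.31 × 10^14.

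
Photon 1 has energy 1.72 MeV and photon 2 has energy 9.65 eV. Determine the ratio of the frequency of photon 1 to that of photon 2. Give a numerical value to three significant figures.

f_1 = 4.159·10^20 Hz (from energy = 1.72 MeV, via f = E/h).
f_2 = 2.333·10^15 Hz (from energy = 9.65 eV, via f = E/h).
Ratio = 4.159·10^20 / 2.333·10^15 = 1.78·10^5.

1.78·10^5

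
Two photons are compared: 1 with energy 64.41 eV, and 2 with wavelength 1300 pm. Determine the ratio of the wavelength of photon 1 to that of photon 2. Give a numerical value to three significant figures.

14.8

λ_1 = 1.925 × 10^-8 m (from energy = 64.41 eV, via λ = hc/E).
λ_2 = 1.300 × 10^-9 m (from wavelength = 1300 pm, via λ given directly).
Ratio = 1.925 × 10^-8 / 1.300 × 10^-9 = 14.8.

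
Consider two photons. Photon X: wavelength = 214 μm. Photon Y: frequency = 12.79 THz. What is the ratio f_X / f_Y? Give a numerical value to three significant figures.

f_X = 1.401e12 Hz (from wavelength = 214 μm, via f = c/λ).
f_Y = 1.279e13 Hz (from frequency = 12.79 THz, via f given directly).
Ratio = 1.401e12 / 1.279e13 = 0.110.

0.110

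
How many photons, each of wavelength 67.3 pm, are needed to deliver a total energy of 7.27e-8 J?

Per-photon energy: E = 2.952e-15 J (from wavelength = 67.3 pm).
N = E_total / E_photon = 7.27e-8 J / 2.952e-15 J = 2.46e7.

2.46e7 photons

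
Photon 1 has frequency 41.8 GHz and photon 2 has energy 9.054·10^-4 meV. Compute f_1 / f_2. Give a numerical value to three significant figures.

f_1 = 4.180·10^10 Hz (from frequency = 41.8 GHz, via f given directly).
f_2 = 2.189·10^8 Hz (from energy = 9.054·10^-4 meV, via f = E/h).
Ratio = 4.180·10^10 / 2.189·10^8 = 191.

191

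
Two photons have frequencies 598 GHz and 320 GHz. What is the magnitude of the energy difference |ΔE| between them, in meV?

Using E = hf: E₁ = 3.962e-22 J, E₂ = 2.120e-22 J.
|ΔE| = |3.962e-22 − 2.120e-22| = 1.84e-22 J = 1.15 meV.

1.15 meV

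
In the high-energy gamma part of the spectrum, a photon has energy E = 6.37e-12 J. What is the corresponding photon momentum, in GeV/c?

0.0398 GeV/c

For a photon p = E/c, so p = 2.125e-20 kg·m/s.
Converting to GeV/c: p = 0.03976 GeV/c ≈ 0.0398 GeV/c.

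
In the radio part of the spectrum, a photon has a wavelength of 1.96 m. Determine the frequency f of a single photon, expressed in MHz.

153 MHz

Since f = c/λ for a photon, f = 1.530e8 Hz.
Converting to MHz: f = 153.0 MHz ≈ 153 MHz.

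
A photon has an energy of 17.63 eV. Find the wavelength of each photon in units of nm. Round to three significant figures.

Use h = 6.62607015·10^-34 J·s, c = 2.99792458·10^8 m/s, 1 eV = 1.602176634·10^-19 J.
In SI units: E = 17.63 eV = 2.8246·10^-18 J.
For a photon λ = hc/E, so λ = 7.033·10^-8 m.
Converting to nm: λ = 70.33 nm ≈ 70.3 nm.

70.3 nm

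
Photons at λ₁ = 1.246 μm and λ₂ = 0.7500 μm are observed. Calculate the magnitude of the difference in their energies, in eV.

Using E = hc/λ: E₁ = 1.5943 × 10^-19 J, E₂ = 2.6486 × 10^-19 J.
|ΔE| = |1.5943 × 10^-19 − 2.6486 × 10^-19| = 1.05 × 10^-19 J = 0.658 eV.

0.658 eV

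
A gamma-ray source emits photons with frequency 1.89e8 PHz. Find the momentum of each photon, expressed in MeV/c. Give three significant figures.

First convert: f = 1.89e8 PHz = 1.89e23 Hz.
For a photon p = hf/c, so p = 4.177e-19 kg·m/s.
Converting to MeV/c: p = 781.6 MeV/c ≈ 782 MeV/c.

782 MeV/c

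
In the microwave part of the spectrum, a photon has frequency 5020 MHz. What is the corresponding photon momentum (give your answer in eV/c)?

2.08e-5 eV/c

Use h = 6.62607015e-34 J·s, c = 2.99792458e8 m/s, 1 eV = 1.602176634e-19 J.
First convert: f = 5020 MHz = 5.02e9 Hz.
For a photon p = hf/c, so p = 1.110e-32 kg·m/s.
Converting to eV/c: p = 2.076e-5 eV/c ≈ 2.08e-5 eV/c.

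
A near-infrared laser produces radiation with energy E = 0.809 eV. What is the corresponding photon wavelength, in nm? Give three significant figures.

1530 nm

Convert to SI: E = 0.809 eV = 1.2962e-19 J.
Since λ = hc/E for a photon, λ = 1.533e-6 m.
Converting to nm: λ = 1533 nm ≈ 1530 nm.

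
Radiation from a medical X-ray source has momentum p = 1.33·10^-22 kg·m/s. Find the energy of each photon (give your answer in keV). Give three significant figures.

249 keV

(c = 2.99792458·10^8 m/s, 1 eV = 1.602176634·10^-19 J.)
For a photon E = pc, so E = 3.987·10^-14 J.
Converting to keV: E = 248.9 keV ≈ 249 keV.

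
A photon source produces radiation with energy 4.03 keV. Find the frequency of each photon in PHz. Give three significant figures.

974 PHz

Take h = 6.62607015 × 10^-34 J·s, 1 eV = 1.602176634 × 10^-19 J.
In SI units: E = 4.03 keV = 6.4568 × 10^-16 J.
Apply f = E/h: f = 9.744 × 10^17 Hz.
Converting to PHz: f = 974.4 PHz ≈ 974 PHz.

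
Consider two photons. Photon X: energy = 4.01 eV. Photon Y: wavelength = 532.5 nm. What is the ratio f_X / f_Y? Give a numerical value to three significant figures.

1.72

f_X = 9.696e14 Hz (from energy = 4.01 eV, via f = E/h).
f_Y = 5.630e14 Hz (from wavelength = 532.5 nm, via f = c/λ).
Ratio = 9.696e14 / 5.630e14 = 1.72.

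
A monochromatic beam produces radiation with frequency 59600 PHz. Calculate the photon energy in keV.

246 keV

Convert to SI: f = 59600 PHz = 5.96e19 Hz.
Since E = hf for a photon, E = 3.949e-14 J.
Converting to keV: E = 246.5 keV ≈ 246 keV.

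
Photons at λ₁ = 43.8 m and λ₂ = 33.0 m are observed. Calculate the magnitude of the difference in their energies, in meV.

9.26 × 10^-6 meV

Using E = hc/λ: E₁ = 4.535 × 10^-27 J, E₂ = 6.020 × 10^-27 J.
|ΔE| = |4.535 × 10^-27 − 6.020 × 10^-27| = 1.48 × 10^-27 J = 9.26 × 10^-6 meV.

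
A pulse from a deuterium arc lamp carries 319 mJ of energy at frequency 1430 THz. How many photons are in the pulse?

Per-photon energy: E = 9.475e-19 J (from frequency = 1430 THz).
N = E_total / E_photon = 0.319 J / 9.475e-19 J = 3.37e17.

3.37e17 photons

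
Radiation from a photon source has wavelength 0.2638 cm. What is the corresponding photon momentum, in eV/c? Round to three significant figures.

4.70 × 10^-4 eV/c

Use h = 6.62607015 × 10^-34 J·s, c = 2.99792458 × 10^8 m/s, 1 eV = 1.602176634 × 10^-19 J.
Convert to SI: λ = 0.2638 cm = 0.002638 m.
Apply p = h/λ: p = 2.512 × 10^-31 kg·m/s.
Converting to eV/c: p = 4.700 × 10^-4 eV/c ≈ 4.70 × 10^-4 eV/c.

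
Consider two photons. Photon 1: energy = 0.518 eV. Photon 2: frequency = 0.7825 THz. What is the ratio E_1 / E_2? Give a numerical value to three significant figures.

160

E_1 = 8.299e-20 J (from energy = 0.518 eV, via E given directly).
E_2 = 5.185e-22 J (from frequency = 0.7825 THz, via E = hf).
Ratio = 8.299e-20 / 5.185e-22 = 160.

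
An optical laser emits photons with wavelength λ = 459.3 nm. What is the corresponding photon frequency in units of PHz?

Use c = 2.99792458·10^8 m/s.
Convert to SI: λ = 459.3 nm = 4.593·10^-7 m.
Since f = c/λ for a photon, f = 6.527·10^14 Hz.
Converting to PHz: f = 0.6527 PHz ≈ 0.653 PHz.

0.653 PHz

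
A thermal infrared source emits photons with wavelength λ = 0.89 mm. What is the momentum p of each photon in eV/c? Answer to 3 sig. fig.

In SI units: λ = 0.89 mm = 8.9e-4 m.
For a photon p = h/λ, so p = 7.445e-31 kg·m/s.
Converting to eV/c: p = 0.001393 eV/c ≈ 1.39e-3 eV/c.

1.39e-3 eV/c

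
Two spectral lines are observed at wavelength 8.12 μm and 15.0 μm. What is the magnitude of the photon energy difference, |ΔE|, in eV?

Using E = hc/λ: E₁ = 2.446 × 10^-20 J, E₂ = 1.324 × 10^-20 J.
|ΔE| = |2.446 × 10^-20 − 1.324 × 10^-20| = 1.12 × 10^-20 J = 0.0700 eV.

0.0700 eV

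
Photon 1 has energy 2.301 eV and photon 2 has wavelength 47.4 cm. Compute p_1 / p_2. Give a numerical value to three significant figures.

p_1 = 1.230·10^-27 kg·m/s (from energy = 2.301 eV, via p = E/c).
p_2 = 1.398·10^-33 kg·m/s (from wavelength = 47.4 cm, via p = h/λ).
Ratio = 1.230·10^-27 / 1.398·10^-33 = 8.80·10^5.

8.80·10^5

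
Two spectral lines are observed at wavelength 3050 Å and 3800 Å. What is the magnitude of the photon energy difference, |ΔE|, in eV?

0.802 eV

Using E = hc/λ: E₁ = 6.513e-19 J, E₂ = 5.227e-19 J.
|ΔE| = |6.513e-19 − 5.227e-19| = 1.29e-19 J = 0.802 eV.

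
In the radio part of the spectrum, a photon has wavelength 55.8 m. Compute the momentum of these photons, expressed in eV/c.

Apply p = h/λ: p = 1.187 × 10^-35 kg·m/s.
Converting to eV/c: p = 2.222 × 10^-8 eV/c ≈ 2.22 × 10^-8 eV/c.

2.22 × 10^-8 eV/c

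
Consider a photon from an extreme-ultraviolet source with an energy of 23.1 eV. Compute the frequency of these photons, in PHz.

In SI units: E = 23.1 eV = 3.7010e-18 J.
For a photon f = E/h, so f = 5.586e15 Hz.
Converting to PHz: f = 5.586 PHz ≈ 5.59 PHz.

5.59 PHz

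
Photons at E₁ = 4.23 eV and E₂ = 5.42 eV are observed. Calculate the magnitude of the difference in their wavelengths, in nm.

64.4 nm

Using λ = hc/E: λ₁ = 2.931e-7 m, λ₂ = 2.288e-7 m.
|Δλ| = |2.931e-7 − 2.288e-7| = 6.44e-8 m = 64.4 nm.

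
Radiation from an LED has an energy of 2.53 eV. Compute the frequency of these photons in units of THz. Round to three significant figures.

612 THz

(h = 6.62607015e-34 J·s, 1 eV = 1.602176634e-19 J.)
In SI units: E = 2.53 eV = 4.0535e-19 J.
Apply f = E/h: f = 6.118e14 Hz.
Converting to THz: f = 611.8 THz ≈ 612 THz.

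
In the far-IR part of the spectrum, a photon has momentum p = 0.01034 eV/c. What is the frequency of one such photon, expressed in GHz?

In SI units: p = 0.01034 eV/c = 5.5260·10^-30 kg·m/s.
Apply f = pc/h: f = 2.500·10^12 Hz.
Converting to GHz: f = 2500 GHz ≈ 2500 GHz.

2500 GHz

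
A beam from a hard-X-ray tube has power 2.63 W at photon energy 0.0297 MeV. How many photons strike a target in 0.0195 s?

Total energy: E_total = P·t = 2.63 × 0.0195 = 0.05128 J.
Per-photon energy: E = 4.758 × 10^-15 J.
N = E_total / E_photon = 1.08 × 10^13.

1.08 × 10^13 photons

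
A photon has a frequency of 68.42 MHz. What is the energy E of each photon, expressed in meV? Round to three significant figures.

2.83e-4 meV

In SI units: f = 68.42 MHz = 6.842e7 Hz.
Apply E = hf: E = 4.534e-26 J.
Converting to meV: E = 2.830e-4 meV ≈ 2.83e-4 meV.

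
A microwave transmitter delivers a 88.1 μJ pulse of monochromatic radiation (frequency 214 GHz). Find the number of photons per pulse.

6.21 × 10^17 photons

Per-photon energy: E = 1.418 × 10^-22 J (from frequency = 214 GHz).
N = E_total / E_photon = 8.81 × 10^-5 J / 1.418 × 10^-22 J = 6.21 × 10^17.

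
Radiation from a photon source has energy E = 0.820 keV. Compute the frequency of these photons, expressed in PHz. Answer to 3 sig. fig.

198 PHz

Take h = 6.62607015 × 10^-34 J·s, 1 eV = 1.602176634 × 10^-19 J.
In SI units: E = 0.820 keV = 1.3138 × 10^-16 J.
For a photon f = E/h, so f = 1.983 × 10^17 Hz.
Converting to PHz: f = 198.3 PHz ≈ 198 PHz.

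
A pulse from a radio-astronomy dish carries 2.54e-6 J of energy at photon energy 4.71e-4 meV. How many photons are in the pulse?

3.37e19 photons

Per-photon energy: E = 7.546e-26 J (from energy = 4.71e-4 meV).
N = E_total / E_photon = 2.54e-6 J / 7.546e-26 J = 3.37e19.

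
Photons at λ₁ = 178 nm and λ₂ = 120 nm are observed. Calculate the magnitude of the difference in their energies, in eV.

Using E = hc/λ: E₁ = 1.116e-18 J, E₂ = 1.655e-18 J.
|ΔE| = |1.116e-18 − 1.655e-18| = 5.39e-19 J = 3.37 eV.

3.37 eV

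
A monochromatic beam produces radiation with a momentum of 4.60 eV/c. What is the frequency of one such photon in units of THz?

1110 THz

(h = 6.62607015e-34 J·s, c = 2.99792458e8 m/s, 1 eV = 1.602176634e-19 J.)
First convert: p = 4.60 eV/c = 2.4584e-27 kg·m/s.
For a photon f = pc/h, so f = 1.112e15 Hz.
Converting to THz: f = 1112 THz ≈ 1110 THz.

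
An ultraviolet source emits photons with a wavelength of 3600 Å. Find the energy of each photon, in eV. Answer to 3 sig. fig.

3.44 eV

Convert to SI: λ = 3600 Å = 3.6·10^-7 m.
The photon relation is E = hc/λ, giving E = 5.518·10^-19 J.
Converting to eV: E = 3.444 eV ≈ 3.44 eV.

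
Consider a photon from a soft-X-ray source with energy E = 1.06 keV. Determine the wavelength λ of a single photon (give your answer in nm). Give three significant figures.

Use h = 6.62607015 × 10^-34 J·s, c = 2.99792458 × 10^8 m/s, 1 eV = 1.602176634 × 10^-19 J.
In SI units: E = 1.06 keV = 1.6983 × 10^-16 J.
Since λ = hc/E for a photon, λ = 1.170 × 10^-9 m.
Converting to nm: λ = 1.170 nm ≈ 1.17 nm.

1.17 nm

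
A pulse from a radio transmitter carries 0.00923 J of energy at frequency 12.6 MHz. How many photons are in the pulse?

1.11e24 photons

Per-photon energy: E = 8.349e-27 J (from frequency = 12.6 MHz).
N = E_total / E_photon = 0.00923 J / 8.349e-27 J = 1.11e24.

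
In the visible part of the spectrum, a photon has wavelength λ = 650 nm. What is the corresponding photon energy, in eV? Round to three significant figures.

1.91 eV

Convert to SI: λ = 650 nm = 6.5e-7 m.
Since E = hc/λ for a photon, E = 3.056e-19 J.
Converting to eV: E = 1.907 eV ≈ 1.91 eV.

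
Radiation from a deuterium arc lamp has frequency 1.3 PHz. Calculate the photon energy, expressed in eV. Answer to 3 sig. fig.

5.38 eV

(h = 6.62607015e-34 J·s, 1 eV = 1.602176634e-19 J.)
In SI units: f = 1.3 PHz = 1.3e15 Hz.
Since E = hf for a photon, E = 8.614e-19 J.
Converting to eV: E = 5.376 eV ≈ 5.38 eV.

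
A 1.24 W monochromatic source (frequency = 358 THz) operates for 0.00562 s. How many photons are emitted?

Total energy: E_total = P·t = 1.24 × 0.00562 = 0.006969 J.
Per-photon energy: E = 2.372·10^-19 J.
N = E_total / E_photon = 2.94·10^16.

2.94·10^16 photons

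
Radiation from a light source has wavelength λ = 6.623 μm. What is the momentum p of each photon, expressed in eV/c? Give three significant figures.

0.187 eV/c

In SI units: λ = 6.623 μm = 6.623e-6 m.
For a photon p = h/λ, so p = 1.000e-28 kg·m/s.
Converting to eV/c: p = 0.1872 eV/c ≈ 0.187 eV/c.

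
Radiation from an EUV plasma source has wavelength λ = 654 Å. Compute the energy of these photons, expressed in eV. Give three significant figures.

(h = 6.62607015 × 10^-34 J·s, c = 2.99792458 × 10^8 m/s, 1 eV = 1.602176634 × 10^-19 J.)
In SI units: λ = 654 Å = 6.54 × 10^-8 m.
Since E = hc/λ for a photon, E = 3.037 × 10^-18 J.
Converting to eV: E = 18.96 eV ≈ 19.0 eV.

19.0 eV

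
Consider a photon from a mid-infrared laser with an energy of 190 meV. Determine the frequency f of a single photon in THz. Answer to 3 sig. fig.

First convert: E = 190 meV = 3.0441·10^-20 J.
For a photon f = E/h, so f = 4.594·10^13 Hz.
Converting to THz: f = 45.94 THz ≈ 45.9 THz.

45.9 THz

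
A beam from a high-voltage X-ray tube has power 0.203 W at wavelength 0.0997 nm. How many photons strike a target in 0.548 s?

Total energy: E_total = P·t = 0.203 × 0.548 = 0.1112 J.
Per-photon energy: E = 1.992 × 10^-15 J.
N = E_total / E_photon = 5.58 × 10^13.

5.58 × 10^13 photons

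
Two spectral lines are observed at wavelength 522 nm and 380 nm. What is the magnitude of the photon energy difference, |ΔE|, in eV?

Using E = hc/λ: E₁ = 3.805 × 10^-19 J, E₂ = 5.227 × 10^-19 J.
|ΔE| = |3.805 × 10^-19 − 5.227 × 10^-19| = 1.42 × 10^-19 J = 0.888 eV.

0.888 eV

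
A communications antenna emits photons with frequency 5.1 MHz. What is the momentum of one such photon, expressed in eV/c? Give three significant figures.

2.11 × 10^-8 eV/c

Use h = 6.62607015 × 10^-34 J·s, c = 2.99792458 × 10^8 m/s, 1 eV = 1.602176634 × 10^-19 J.
First convert: f = 5.1 MHz = 5.1 × 10^6 Hz.
Since p = hf/c for a photon, p = 1.127 × 10^-35 kg·m/s.
Converting to eV/c: p = 2.109 × 10^-8 eV/c ≈ 2.11 × 10^-8 eV/c.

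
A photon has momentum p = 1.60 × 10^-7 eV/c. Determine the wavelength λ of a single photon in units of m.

7.75 m

First convert: p = 1.60 × 10^-7 eV/c = 8.5509 × 10^-35 kg·m/s.
For a photon λ = h/p, so λ = 7.749 m.
So λ ≈ 7.75 m.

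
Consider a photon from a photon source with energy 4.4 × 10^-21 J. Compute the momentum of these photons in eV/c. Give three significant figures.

Apply p = E/c: p = 1.468 × 10^-29 kg·m/s.
Converting to eV/c: p = 0.02746 eV/c ≈ 0.0275 eV/c.

0.0275 eV/c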